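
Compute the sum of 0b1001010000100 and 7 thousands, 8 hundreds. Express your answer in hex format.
Convert 0b1001010000100 (binary) → 4096 + 512 + 128 + 4 = 4740 (decimal)
Convert 7 thousands, 8 hundreds (place-value notation) → 7×1000 + 8×100 = 7800 (decimal)
Compute 4740 + 7800 = 12540
Convert 12540 (decimal) → 12540 = 3×4096 + 15×16 + 12 → 0x30FC (hexadecimal)
0x30FC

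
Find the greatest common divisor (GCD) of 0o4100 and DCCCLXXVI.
Convert 0o4100 (octal) → 4×512 + 1×64 = 2112 (decimal)
Convert DCCCLXXVI (Roman numeral) → 500 + 100 + 100 + 100 + 50 + 10 + 10 + 5 + 1 = 876 (decimal)
Compute gcd(2112, 876) = 12
12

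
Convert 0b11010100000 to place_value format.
Convert 0b11010100000 (binary) → 1024 + 512 + 128 + 32 = 1696 (decimal)
Convert 1696 (decimal) → 1696 = 1×1000 + 6×100 + 9×10 + 6 → 1 thousand, 6 hundreds, 9 tens, 6 ones (place-value notation)
1 thousand, 6 hundreds, 9 tens, 6 ones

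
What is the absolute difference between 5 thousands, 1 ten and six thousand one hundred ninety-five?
Convert 5 thousands, 1 ten (place-value notation) → 5×1000 + 1×10 = 5010 (decimal)
Convert six thousand one hundred ninety-five (English words) → 6×1000 + 1×100 + 95 = 6195 (decimal)
Compute |5010 - 6195| = 1185
1185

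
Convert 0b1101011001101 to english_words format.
Convert 0b1101011001101 (binary) → 4096 + 2048 + 512 + 128 + 64 + 8 + 4 + 1 = 6861 (decimal)
Convert 6861 (decimal) → 6861 = 6×1000 + 8×100 + 61 → six thousand eight hundred sixty-one (English words)
six thousand eight hundred sixty-one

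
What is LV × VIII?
Convert LV (Roman numeral) → 50 + 5 = 55 (decimal)
Convert VIII (Roman numeral) → 5 + 1 + 1 + 1 = 8 (decimal)
Compute 55 × 8 = 440
440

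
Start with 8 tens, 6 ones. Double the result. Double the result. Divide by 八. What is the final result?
Convert 8 tens, 6 ones (place-value notation) → 8×10 + 6 = 86 (decimal)
Start: 86
86 × 2 = 172
172 × 2 = 344
Convert 八 (Chinese numeral) → 8 (decimal)
344 ÷ 8 = 43
43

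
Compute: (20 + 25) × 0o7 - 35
Convert 0o7 (octal) → 7 (decimal)
Expression in decimal: (20 + 25) × 7 - 35
Parentheses first: 20 + 25 = 45
Multiply: 45 × 7 = 315
Subtract: 315 - 35 = 280
280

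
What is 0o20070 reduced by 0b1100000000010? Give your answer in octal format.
Convert 0o20070 (octal) → 2×4096 + 7×8 = 8248 (decimal)
Convert 0b1100000000010 (binary) → 4096 + 2048 + 2 = 6146 (decimal)
Compute 8248 - 6146 = 2102
Convert 2102 (decimal) → 2102 = 4×512 + 6×8 + 6 → 0o4066 (octal)
0o4066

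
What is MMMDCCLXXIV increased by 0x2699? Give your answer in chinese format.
Convert MMMDCCLXXIV (Roman numeral) → 1000 + 1000 + 1000 + 500 + 100 + 100 + 50 + 10 + 10 + 4 = 3774 (decimal)
Convert 0x2699 (hexadecimal) → 2×4096 + 6×256 + 9×16 + 9 = 9881 (decimal)
Compute 3774 + 9881 = 13655
Convert 13655 (decimal) → 13655 = 1×10000 + 3×1000 + 6×100 + 5×10 + 5 → 一万三千六百五十五 (Chinese numeral)
一万三千六百五十五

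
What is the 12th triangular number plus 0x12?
The 12th triangular number = 12×13/2 = 78
Convert 0x12 (hexadecimal) → 1×16 + 2 = 18 (decimal)
Compute 78 + 18 = 96
96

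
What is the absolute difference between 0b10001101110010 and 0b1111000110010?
Convert 0b10001101110010 (binary) → 8192 + 512 + 256 + 64 + 32 + 16 + 2 = 9074 (decimal)
Convert 0b1111000110010 (binary) → 4096 + 2048 + 1024 + 512 + 32 + 16 + 2 = 7730 (decimal)
Compute |9074 - 7730| = 1344
1344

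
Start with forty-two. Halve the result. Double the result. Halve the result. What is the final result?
Convert forty-two (English words) → 42 (decimal)
Start: 42
42 ÷ 2 = 21
21 × 2 = 42
42 ÷ 2 = 21
21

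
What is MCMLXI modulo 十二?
Convert MCMLXI (Roman numeral) → 1000 + 900 + 50 + 10 + 1 = 1961 (decimal)
Convert 十二 (Chinese numeral) → 1×10 + 2 = 12 (decimal)
Compute 1961 mod 12 = 5
5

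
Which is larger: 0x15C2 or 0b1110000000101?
Convert 0x15C2 (hexadecimal) → 1×4096 + 5×256 + 12×16 + 2 = 5570 (decimal)
Convert 0b1110000000101 (binary) → 4096 + 2048 + 1024 + 4 + 1 = 7173 (decimal)
Compare 5570 vs 7173: larger = 7173
7173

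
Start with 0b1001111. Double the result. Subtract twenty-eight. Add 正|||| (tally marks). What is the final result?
Convert 0b1001111 (binary) → 64 + 8 + 4 + 2 + 1 = 79 (decimal)
Start: 79
79 × 2 = 158
Convert twenty-eight (English words) → 28 (decimal)
158 - 28 = 130
Convert 正|||| (tally marks) → 5 + 4 = 9 (decimal)
130 + 9 = 139
139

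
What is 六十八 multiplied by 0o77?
Convert 六十八 (Chinese numeral) → 6×10 + 8 = 68 (decimal)
Convert 0o77 (octal) → 7×8 + 7 = 63 (decimal)
Compute 68 × 63 = 4284
4284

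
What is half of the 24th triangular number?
The 24th triangular number = 24×25/2 = 300
Compute 300 ÷ 2 = 150
150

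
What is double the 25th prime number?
The 25th prime number = 97
Compute 97 × 2 = 194
194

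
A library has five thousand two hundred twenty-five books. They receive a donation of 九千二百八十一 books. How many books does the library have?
Convert five thousand two hundred twenty-five (English words) → 5×1000 + 2×100 + 25 = 5225 (decimal)
Convert 九千二百八十一 (Chinese numeral) → 9×1000 + 2×100 + 8×10 + 1 = 9281 (decimal)
Compute 5225 + 9281 = 14506
14506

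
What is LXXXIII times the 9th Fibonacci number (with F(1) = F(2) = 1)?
Convert LXXXIII (Roman numeral) → 50 + 10 + 10 + 10 + 1 + 1 + 1 = 83 (decimal)
Convert the 9th Fibonacci number (with F(1) = F(2) = 1) (Fibonacci index) → 1, 1, 2, 3, 5, 8, 13, 21, 34 → 34 (decimal)
Compute 83 × 34 = 2822
2822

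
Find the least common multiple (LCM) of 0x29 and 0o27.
Convert 0x29 (hexadecimal) → 2×16 + 9 = 41 (decimal)
Convert 0o27 (octal) → 2×8 + 7 = 23 (decimal)
Compute lcm(41, 23) = 943
943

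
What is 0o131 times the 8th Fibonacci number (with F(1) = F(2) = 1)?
Convert 0o131 (octal) → 1×64 + 3×8 + 1 = 89 (decimal)
Convert the 8th Fibonacci number (with F(1) = F(2) = 1) (Fibonacci index) → 1, 1, 2, 3, 5, 8, 13, 21 → 21 (decimal)
Compute 89 × 21 = 1869
1869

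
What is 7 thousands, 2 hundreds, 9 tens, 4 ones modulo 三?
Convert 7 thousands, 2 hundreds, 9 tens, 4 ones (place-value notation) → 7×1000 + 2×100 + 9×10 + 4 = 7294 (decimal)
Convert 三 (Chinese numeral) → 3 (decimal)
Compute 7294 mod 3 = 1
1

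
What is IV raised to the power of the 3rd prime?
Convert IV (Roman numeral) → 4 (decimal)
Convert the 3rd prime (prime index) → 5 (decimal)
Compute 4 ^ 5 = 1024
1024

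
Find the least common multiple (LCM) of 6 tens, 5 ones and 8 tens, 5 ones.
Convert 6 tens, 5 ones (place-value notation) → 6×10 + 5 = 65 (decimal)
Convert 8 tens, 5 ones (place-value notation) → 8×10 + 5 = 85 (decimal)
Compute lcm(65, 85) = 1105
1105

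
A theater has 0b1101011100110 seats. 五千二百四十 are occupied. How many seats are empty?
Convert 0b1101011100110 (binary) → 4096 + 2048 + 512 + 128 + 64 + 32 + 4 + 2 = 6886 (decimal)
Convert 五千二百四十 (Chinese numeral) → 5×1000 + 2×100 + 4×10 = 5240 (decimal)
Compute 6886 - 5240 = 1646
1646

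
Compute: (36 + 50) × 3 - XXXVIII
Convert XXXVIII (Roman numeral) → 10 + 10 + 10 + 5 + 1 + 1 + 1 = 38 (decimal)
Expression in decimal: (36 + 50) × 3 - 38
Parentheses first: 36 + 50 = 86
Multiply: 86 × 3 = 258
Subtract: 258 - 38 = 220
220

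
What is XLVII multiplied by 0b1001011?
Convert XLVII (Roman numeral) → 40 + 5 + 1 + 1 = 47 (decimal)
Convert 0b1001011 (binary) → 64 + 8 + 2 + 1 = 75 (decimal)
Compute 47 × 75 = 3525
3525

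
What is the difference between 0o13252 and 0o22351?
Convert 0o13252 (octal) → 1×4096 + 3×512 + 2×64 + 5×8 + 2 = 5802 (decimal)
Convert 0o22351 (octal) → 2×4096 + 2×512 + 3×64 + 5×8 + 1 = 9449 (decimal)
Difference: |5802 - 9449| = 3647
3647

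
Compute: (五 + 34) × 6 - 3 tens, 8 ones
Convert 五 (Chinese numeral) → 5 (decimal)
Convert 3 tens, 8 ones (place-value notation) → 3×10 + 8 = 38 (decimal)
Expression in decimal: (5 + 34) × 6 - 38
Parentheses first: 5 + 34 = 39
Multiply: 39 × 6 = 234
Subtract: 234 - 38 = 196
196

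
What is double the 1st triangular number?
The 1st triangular number = 1×2/2 = 1
Compute 1 × 2 = 2
2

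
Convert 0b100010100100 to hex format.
Convert 0b100010100100 (binary) → 2048 + 128 + 32 + 4 = 2212 (decimal)
Convert 2212 (decimal) → 2212 = 8×256 + 10×16 + 4 → 0x8A4 (hexadecimal)
0x8A4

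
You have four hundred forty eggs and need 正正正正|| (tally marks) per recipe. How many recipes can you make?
Convert four hundred forty (English words) → 4×100 + 40 = 440 (decimal)
Convert 正正正正|| (tally marks) → 5 + 5 + 5 + 5 + 2 = 22 (decimal)
Compute 440 ÷ 22 = 20
20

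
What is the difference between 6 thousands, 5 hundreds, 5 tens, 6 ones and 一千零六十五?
Convert 6 thousands, 5 hundreds, 5 tens, 6 ones (place-value notation) → 6×1000 + 5×100 + 5×10 + 6 = 6556 (decimal)
Convert 一千零六十五 (Chinese numeral) → 1×1000 + 6×10 + 5 = 1065 (decimal)
Difference: |6556 - 1065| = 5491
5491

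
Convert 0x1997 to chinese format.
Convert 0x1997 (hexadecimal) → 1×4096 + 9×256 + 9×16 + 7 = 6551 (decimal)
Convert 6551 (decimal) → 6551 = 6×1000 + 5×100 + 5×10 + 1 → 六千五百五十一 (Chinese numeral)
六千五百五十一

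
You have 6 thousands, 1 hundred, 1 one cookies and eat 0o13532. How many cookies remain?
Convert 6 thousands, 1 hundred, 1 one (place-value notation) → 6×1000 + 1×100 + 1 = 6101 (decimal)
Convert 0o13532 (octal) → 1×4096 + 3×512 + 5×64 + 3×8 + 2 = 5978 (decimal)
Compute 6101 - 5978 = 123
123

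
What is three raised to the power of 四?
Convert three (English words) → 3 (decimal)
Convert 四 (Chinese numeral) → 4 (decimal)
Compute 3 ^ 4 = 81
81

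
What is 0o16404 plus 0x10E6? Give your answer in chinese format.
Convert 0o16404 (octal) → 1×4096 + 6×512 + 4×64 + 4 = 7428 (decimal)
Convert 0x10E6 (hexadecimal) → 1×4096 + 14×16 + 6 = 4326 (decimal)
Compute 7428 + 4326 = 11754
Convert 11754 (decimal) → 11754 = 1×10000 + 1×1000 + 7×100 + 5×10 + 4 → 一万一千七百五十四 (Chinese numeral)
一万一千七百五十四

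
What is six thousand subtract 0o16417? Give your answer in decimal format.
Convert six thousand (English words) → 6×1000 = 6000 (decimal)
Convert 0o16417 (octal) → 1×4096 + 6×512 + 4×64 + 1×8 + 7 = 7439 (decimal)
Compute 6000 - 7439 = -1439
-1439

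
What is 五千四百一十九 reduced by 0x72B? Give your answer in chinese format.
Convert 五千四百一十九 (Chinese numeral) → 5×1000 + 4×100 + 1×10 + 9 = 5419 (decimal)
Convert 0x72B (hexadecimal) → 7×256 + 2×16 + 11 = 1835 (decimal)
Compute 5419 - 1835 = 3584
Convert 3584 (decimal) → 3584 = 3×1000 + 5×100 + 8×10 + 4 → 三千五百八十四 (Chinese numeral)
三千五百八十四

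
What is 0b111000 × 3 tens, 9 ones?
Convert 0b111000 (binary) → 32 + 16 + 8 = 56 (decimal)
Convert 3 tens, 9 ones (place-value notation) → 3×10 + 9 = 39 (decimal)
Compute 56 × 39 = 2184
2184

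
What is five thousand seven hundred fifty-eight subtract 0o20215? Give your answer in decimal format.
Convert five thousand seven hundred fifty-eight (English words) → 5×1000 + 7×100 + 58 = 5758 (decimal)
Convert 0o20215 (octal) → 2×4096 + 2×64 + 1×8 + 5 = 8333 (decimal)
Compute 5758 - 8333 = -2575
-2575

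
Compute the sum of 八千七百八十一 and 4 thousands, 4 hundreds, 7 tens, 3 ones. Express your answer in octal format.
Convert 八千七百八十一 (Chinese numeral) → 8×1000 + 7×100 + 8×10 + 1 = 8781 (decimal)
Convert 4 thousands, 4 hundreds, 7 tens, 3 ones (place-value notation) → 4×1000 + 4×100 + 7×10 + 3 = 4473 (decimal)
Compute 8781 + 4473 = 13254
Convert 13254 (decimal) → 13254 = 3×4096 + 1×512 + 7×64 + 6 → 0o31706 (octal)
0o31706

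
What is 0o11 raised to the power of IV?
Convert 0o11 (octal) → 1×8 + 1 = 9 (decimal)
Convert IV (Roman numeral) → 4 (decimal)
Compute 9 ^ 4 = 6561
6561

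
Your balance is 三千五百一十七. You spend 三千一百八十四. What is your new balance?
Convert 三千五百一十七 (Chinese numeral) → 3×1000 + 5×100 + 1×10 + 7 = 3517 (decimal)
Convert 三千一百八十四 (Chinese numeral) → 3×1000 + 1×100 + 8×10 + 4 = 3184 (decimal)
Compute 3517 - 3184 = 333
333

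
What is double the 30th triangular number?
The 30th triangular number = 30×31/2 = 465
Compute 465 × 2 = 930
930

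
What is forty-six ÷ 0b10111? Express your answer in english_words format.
Convert forty-six (English words) → 46 (decimal)
Convert 0b10111 (binary) → 16 + 4 + 2 + 1 = 23 (decimal)
Compute 46 ÷ 23 = 2
Convert 2 (decimal) → two (English words)
two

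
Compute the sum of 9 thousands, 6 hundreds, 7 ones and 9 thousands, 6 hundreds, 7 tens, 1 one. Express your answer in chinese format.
Convert 9 thousands, 6 hundreds, 7 ones (place-value notation) → 9×1000 + 6×100 + 7 = 9607 (decimal)
Convert 9 thousands, 6 hundreds, 7 tens, 1 one (place-value notation) → 9×1000 + 6×100 + 7×10 + 1 = 9671 (decimal)
Compute 9607 + 9671 = 19278
Convert 19278 (decimal) → 19278 = 1×10000 + 9×1000 + 2×100 + 7×10 + 8 → 一万九千二百七十八 (Chinese numeral)
一万九千二百七十八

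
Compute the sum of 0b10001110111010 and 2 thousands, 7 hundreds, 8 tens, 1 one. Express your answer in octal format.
Convert 0b10001110111010 (binary) → 8192 + 512 + 256 + 128 + 32 + 16 + 8 + 2 = 9146 (decimal)
Convert 2 thousands, 7 hundreds, 8 tens, 1 one (place-value notation) → 2×1000 + 7×100 + 8×10 + 1 = 2781 (decimal)
Compute 9146 + 2781 = 11927
Convert 11927 (decimal) → 11927 = 2×4096 + 7×512 + 2×64 + 2×8 + 7 → 0o27227 (octal)
0o27227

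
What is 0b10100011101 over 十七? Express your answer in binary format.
Convert 0b10100011101 (binary) → 1024 + 256 + 16 + 8 + 4 + 1 = 1309 (decimal)
Convert 十七 (Chinese numeral) → 1×10 + 7 = 17 (decimal)
Compute 1309 ÷ 17 = 77
Convert 77 (decimal) → 77 = 64 + 8 + 4 + 1 → 0b1001101 (binary)
0b1001101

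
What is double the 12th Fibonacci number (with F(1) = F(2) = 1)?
The 12th Fibonacci number (with F(1) = F(2) = 1): 1, 1, 2, 3, 5, 8, 13, 21, 34, 55, 89, 144 → 144
Compute 144 × 2 = 288
288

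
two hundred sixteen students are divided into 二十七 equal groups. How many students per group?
Convert two hundred sixteen (English words) → 2×100 + 16 = 216 (decimal)
Convert 二十七 (Chinese numeral) → 2×10 + 7 = 27 (decimal)
Compute 216 ÷ 27 = 8
8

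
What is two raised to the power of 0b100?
Convert two (English words) → 2 (decimal)
Convert 0b100 (binary) → 4 (decimal)
Compute 2 ^ 4 = 16
16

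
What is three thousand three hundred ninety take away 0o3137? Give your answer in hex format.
Convert three thousand three hundred ninety (English words) → 3×1000 + 3×100 + 90 = 3390 (decimal)
Convert 0o3137 (octal) → 3×512 + 1×64 + 3×8 + 7 = 1631 (decimal)
Compute 3390 - 1631 = 1759
Convert 1759 (decimal) → 1759 = 6×256 + 13×16 + 15 → 0x6DF (hexadecimal)
0x6DF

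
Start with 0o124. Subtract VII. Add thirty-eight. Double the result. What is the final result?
Convert 0o124 (octal) → 1×64 + 2×8 + 4 = 84 (decimal)
Start: 84
Convert VII (Roman numeral) → 5 + 1 + 1 = 7 (decimal)
84 - 7 = 77
Convert thirty-eight (English words) → 38 (decimal)
77 + 38 = 115
115 × 2 = 230
230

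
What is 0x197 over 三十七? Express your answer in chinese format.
Convert 0x197 (hexadecimal) → 1×256 + 9×16 + 7 = 407 (decimal)
Convert 三十七 (Chinese numeral) → 3×10 + 7 = 37 (decimal)
Compute 407 ÷ 37 = 11
Convert 11 (decimal) → 11 = 1×10 + 1 → 十一 (Chinese numeral)
十一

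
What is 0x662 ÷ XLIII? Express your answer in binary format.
Convert 0x662 (hexadecimal) → 6×256 + 6×16 + 2 = 1634 (decimal)
Convert XLIII (Roman numeral) → 40 + 1 + 1 + 1 = 43 (decimal)
Compute 1634 ÷ 43 = 38
Convert 38 (decimal) → 38 = 32 + 4 + 2 → 0b100110 (binary)
0b100110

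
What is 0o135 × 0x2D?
Convert 0o135 (octal) → 1×64 + 3×8 + 5 = 93 (decimal)
Convert 0x2D (hexadecimal) → 2×16 + 13 = 45 (decimal)
Compute 93 × 45 = 4185
4185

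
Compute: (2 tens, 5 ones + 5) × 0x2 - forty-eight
Convert 2 tens, 5 ones (place-value notation) → 2×10 + 5 = 25 (decimal)
Convert 0x2 (hexadecimal) → 2 (decimal)
Convert forty-eight (English words) → 48 (decimal)
Expression in decimal: (25 + 5) × 2 - 48
Parentheses first: 25 + 5 = 30
Multiply: 30 × 2 = 60
Subtract: 60 - 48 = 12
12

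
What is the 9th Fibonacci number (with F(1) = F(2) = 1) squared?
The 9th Fibonacci number (with F(1) = F(2) = 1): 1, 1, 2, 3, 5, 8, 13, 21, 34 → 34
Compute 34² = 34 × 34 = 1156
1156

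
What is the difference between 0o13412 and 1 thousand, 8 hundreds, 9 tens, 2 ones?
Convert 0o13412 (octal) → 1×4096 + 3×512 + 4×64 + 1×8 + 2 = 5898 (decimal)
Convert 1 thousand, 8 hundreds, 9 tens, 2 ones (place-value notation) → 1×1000 + 8×100 + 9×10 + 2 = 1892 (decimal)
Difference: |5898 - 1892| = 4006
4006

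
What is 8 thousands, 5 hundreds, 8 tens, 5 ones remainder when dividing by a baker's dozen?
Convert 8 thousands, 5 hundreds, 8 tens, 5 ones (place-value notation) → 8×1000 + 5×100 + 8×10 + 5 = 8585 (decimal)
Convert a baker's dozen (colloquial) → 13 (decimal)
Compute 8585 mod 13 = 5
5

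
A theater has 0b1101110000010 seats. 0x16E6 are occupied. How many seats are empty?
Convert 0b1101110000010 (binary) → 4096 + 2048 + 512 + 256 + 128 + 2 = 7042 (decimal)
Convert 0x16E6 (hexadecimal) → 1×4096 + 6×256 + 14×16 + 6 = 5862 (decimal)
Compute 7042 - 5862 = 1180
1180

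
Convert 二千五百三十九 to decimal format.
Convert 二千五百三十九 (Chinese numeral) → 2×1000 + 5×100 + 3×10 + 9 = 2539 (decimal)
2539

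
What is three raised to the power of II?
Convert three (English words) → 3 (decimal)
Convert II (Roman numeral) → 1 + 1 = 2 (decimal)
Compute 3 ^ 2 = 9
9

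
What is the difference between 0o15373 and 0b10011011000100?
Convert 0o15373 (octal) → 1×4096 + 5×512 + 3×64 + 7×8 + 3 = 6907 (decimal)
Convert 0b10011011000100 (binary) → 8192 + 1024 + 512 + 128 + 64 + 4 = 9924 (decimal)
Difference: |6907 - 9924| = 3017
3017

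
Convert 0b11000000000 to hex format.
Convert 0b11000000000 (binary) → 1024 + 512 = 1536 (decimal)
Convert 1536 (decimal) → 1536 = 6×256 → 0x600 (hexadecimal)
0x600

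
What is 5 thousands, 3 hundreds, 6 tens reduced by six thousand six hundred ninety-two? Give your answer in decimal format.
Convert 5 thousands, 3 hundreds, 6 tens (place-value notation) → 5×1000 + 3×100 + 6×10 = 5360 (decimal)
Convert six thousand six hundred ninety-two (English words) → 6×1000 + 6×100 + 92 = 6692 (decimal)
Compute 5360 - 6692 = -1332
-1332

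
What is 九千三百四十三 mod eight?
Convert 九千三百四十三 (Chinese numeral) → 9×1000 + 3×100 + 4×10 + 3 = 9343 (decimal)
Convert eight (English words) → 8 (decimal)
Compute 9343 mod 8 = 7
7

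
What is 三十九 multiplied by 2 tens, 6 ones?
Convert 三十九 (Chinese numeral) → 3×10 + 9 = 39 (decimal)
Convert 2 tens, 6 ones (place-value notation) → 2×10 + 6 = 26 (decimal)
Compute 39 × 26 = 1014
1014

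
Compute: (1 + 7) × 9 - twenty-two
Convert twenty-two (English words) → 22 (decimal)
Expression in decimal: (1 + 7) × 9 - 22
Parentheses first: 1 + 7 = 8
Multiply: 8 × 9 = 72
Subtract: 72 - 22 = 50
50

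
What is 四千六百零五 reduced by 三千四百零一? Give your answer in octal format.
Convert 四千六百零五 (Chinese numeral) → 4×1000 + 6×100 + 5 = 4605 (decimal)
Convert 三千四百零一 (Chinese numeral) → 3×1000 + 4×100 + 1 = 3401 (decimal)
Compute 4605 - 3401 = 1204
Convert 1204 (decimal) → 1204 = 2×512 + 2×64 + 6×8 + 4 → 0o2264 (octal)
0o2264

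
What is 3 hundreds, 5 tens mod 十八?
Convert 3 hundreds, 5 tens (place-value notation) → 3×100 + 5×10 = 350 (decimal)
Convert 十八 (Chinese numeral) → 1×10 + 8 = 18 (decimal)
Compute 350 mod 18 = 8
8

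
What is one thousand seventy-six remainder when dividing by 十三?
Convert one thousand seventy-six (English words) → 1×1000 + 76 = 1076 (decimal)
Convert 十三 (Chinese numeral) → 1×10 + 3 = 13 (decimal)
Compute 1076 mod 13 = 10
10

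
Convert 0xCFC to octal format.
Convert 0xCFC (hexadecimal) → 12×256 + 15×16 + 12 = 3324 (decimal)
Convert 3324 (decimal) → 3324 = 6×512 + 3×64 + 7×8 + 4 → 0o6374 (octal)
0o6374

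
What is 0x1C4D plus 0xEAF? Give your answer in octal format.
Convert 0x1C4D (hexadecimal) → 1×4096 + 12×256 + 4×16 + 13 = 7245 (decimal)
Convert 0xEAF (hexadecimal) → 14×256 + 10×16 + 15 = 3759 (decimal)
Compute 7245 + 3759 = 11004
Convert 11004 (decimal) → 11004 = 2×4096 + 5×512 + 3×64 + 7×8 + 4 → 0o25374 (octal)
0o25374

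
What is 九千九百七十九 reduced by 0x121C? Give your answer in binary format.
Convert 九千九百七十九 (Chinese numeral) → 9×1000 + 9×100 + 7×10 + 9 = 9979 (decimal)
Convert 0x121C (hexadecimal) → 1×4096 + 2×256 + 1×16 + 12 = 4636 (decimal)
Compute 9979 - 4636 = 5343
Convert 5343 (decimal) → 5343 = 4096 + 1024 + 128 + 64 + 16 + 8 + 4 + 2 + 1 → 0b1010011011111 (binary)
0b1010011011111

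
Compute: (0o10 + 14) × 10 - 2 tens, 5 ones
Convert 0o10 (octal) → 1×8 = 8 (decimal)
Convert 2 tens, 5 ones (place-value notation) → 2×10 + 5 = 25 (decimal)
Expression in decimal: (8 + 14) × 10 - 25
Parentheses first: 8 + 14 = 22
Multiply: 22 × 10 = 220
Subtract: 220 - 25 = 195
195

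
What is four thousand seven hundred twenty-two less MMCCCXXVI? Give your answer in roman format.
Convert four thousand seven hundred twenty-two (English words) → 4×1000 + 7×100 + 22 = 4722 (decimal)
Convert MMCCCXXVI (Roman numeral) → 1000 + 1000 + 100 + 100 + 100 + 10 + 10 + 5 + 1 = 2326 (decimal)
Compute 4722 - 2326 = 2396
Convert 2396 (decimal) → 2396 = 1000 + 1000 + 100 + 100 + 100 + 90 + 5 + 1 → MMCCCXCVI (Roman numeral)
MMCCCXCVI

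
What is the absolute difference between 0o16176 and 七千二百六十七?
Convert 0o16176 (octal) → 1×4096 + 6×512 + 1×64 + 7×8 + 6 = 7294 (decimal)
Convert 七千二百六十七 (Chinese numeral) → 7×1000 + 2×100 + 6×10 + 7 = 7267 (decimal)
Compute |7294 - 7267| = 27
27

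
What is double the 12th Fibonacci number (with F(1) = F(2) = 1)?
The 12th Fibonacci number (with F(1) = F(2) = 1): 1, 1, 2, 3, 5, 8, 13, 21, 34, 55, 89, 144 → 144
Compute 144 × 2 = 288
288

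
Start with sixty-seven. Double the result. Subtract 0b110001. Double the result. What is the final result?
Convert sixty-seven (English words) → 67 (decimal)
Start: 67
67 × 2 = 134
Convert 0b110001 (binary) → 32 + 16 + 1 = 49 (decimal)
134 - 49 = 85
85 × 2 = 170
170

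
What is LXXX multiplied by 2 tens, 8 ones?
Convert LXXX (Roman numeral) → 50 + 10 + 10 + 10 = 80 (decimal)
Convert 2 tens, 8 ones (place-value notation) → 2×10 + 8 = 28 (decimal)
Compute 80 × 28 = 2240
2240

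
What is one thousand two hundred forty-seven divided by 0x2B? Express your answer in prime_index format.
Convert one thousand two hundred forty-seven (English words) → 1×1000 + 2×100 + 47 = 1247 (decimal)
Convert 0x2B (hexadecimal) → 2×16 + 11 = 43 (decimal)
Compute 1247 ÷ 43 = 29
Convert 29 (decimal) → the 10th prime (prime index)
the 10th prime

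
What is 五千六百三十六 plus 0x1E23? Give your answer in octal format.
Convert 五千六百三十六 (Chinese numeral) → 5×1000 + 6×100 + 3×10 + 6 = 5636 (decimal)
Convert 0x1E23 (hexadecimal) → 1×4096 + 14×256 + 2×16 + 3 = 7715 (decimal)
Compute 5636 + 7715 = 13351
Convert 13351 (decimal) → 13351 = 3×4096 + 2×512 + 4×8 + 7 → 0o32047 (octal)
0o32047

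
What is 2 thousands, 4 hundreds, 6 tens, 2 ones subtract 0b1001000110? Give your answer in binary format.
Convert 2 thousands, 4 hundreds, 6 tens, 2 ones (place-value notation) → 2×1000 + 4×100 + 6×10 + 2 = 2462 (decimal)
Convert 0b1001000110 (binary) → 512 + 64 + 4 + 2 = 582 (decimal)
Compute 2462 - 582 = 1880
Convert 1880 (decimal) → 1880 = 1024 + 512 + 256 + 64 + 16 + 8 → 0b11101011000 (binary)
0b11101011000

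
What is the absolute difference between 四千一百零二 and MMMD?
Convert 四千一百零二 (Chinese numeral) → 4×1000 + 1×100 + 2 = 4102 (decimal)
Convert MMMD (Roman numeral) → 1000 + 1000 + 1000 + 500 = 3500 (decimal)
Compute |4102 - 3500| = 602
602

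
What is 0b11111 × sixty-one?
Convert 0b11111 (binary) → 16 + 8 + 4 + 2 + 1 = 31 (decimal)
Convert sixty-one (English words) → 61 (decimal)
Compute 31 × 61 = 1891
1891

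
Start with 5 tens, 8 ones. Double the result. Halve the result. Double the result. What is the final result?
Convert 5 tens, 8 ones (place-value notation) → 5×10 + 8 = 58 (decimal)
Start: 58
58 × 2 = 116
116 ÷ 2 = 58
58 × 2 = 116
116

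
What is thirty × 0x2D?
Convert thirty (English words) → 30 (decimal)
Convert 0x2D (hexadecimal) → 2×16 + 13 = 45 (decimal)
Compute 30 × 45 = 1350
1350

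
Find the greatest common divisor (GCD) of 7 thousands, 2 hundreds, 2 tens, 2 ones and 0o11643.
Convert 7 thousands, 2 hundreds, 2 tens, 2 ones (place-value notation) → 7×1000 + 2×100 + 2×10 + 2 = 7222 (decimal)
Convert 0o11643 (octal) → 1×4096 + 1×512 + 6×64 + 4×8 + 3 = 5027 (decimal)
Compute gcd(7222, 5027) = 1
1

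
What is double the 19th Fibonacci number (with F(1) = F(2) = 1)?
The 19th Fibonacci number (with F(1) = F(2) = 1) = 4181
Compute 4181 × 2 = 8362
8362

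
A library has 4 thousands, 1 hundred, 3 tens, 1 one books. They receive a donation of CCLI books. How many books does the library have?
Convert 4 thousands, 1 hundred, 3 tens, 1 one (place-value notation) → 4×1000 + 1×100 + 3×10 + 1 = 4131 (decimal)
Convert CCLI (Roman numeral) → 100 + 100 + 50 + 1 = 251 (decimal)
Compute 4131 + 251 = 4382
4382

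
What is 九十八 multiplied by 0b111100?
Convert 九十八 (Chinese numeral) → 9×10 + 8 = 98 (decimal)
Convert 0b111100 (binary) → 32 + 16 + 8 + 4 = 60 (decimal)
Compute 98 × 60 = 5880
5880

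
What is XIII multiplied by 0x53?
Convert XIII (Roman numeral) → 10 + 1 + 1 + 1 = 13 (decimal)
Convert 0x53 (hexadecimal) → 5×16 + 3 = 83 (decimal)
Compute 13 × 83 = 1079
1079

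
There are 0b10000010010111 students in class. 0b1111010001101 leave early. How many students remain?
Convert 0b10000010010111 (binary) → 8192 + 128 + 16 + 4 + 2 + 1 = 8343 (decimal)
Convert 0b1111010001101 (binary) → 4096 + 2048 + 1024 + 512 + 128 + 8 + 4 + 1 = 7821 (decimal)
Compute 8343 - 7821 = 522
522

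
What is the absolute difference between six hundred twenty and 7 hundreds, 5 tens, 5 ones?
Convert six hundred twenty (English words) → 6×100 + 20 = 620 (decimal)
Convert 7 hundreds, 5 tens, 5 ones (place-value notation) → 7×100 + 5×10 + 5 = 755 (decimal)
Compute |620 - 755| = 135
135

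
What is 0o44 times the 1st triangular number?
Convert 0o44 (octal) → 4×8 + 4 = 36 (decimal)
Convert the 1st triangular number (triangular index) → 1×2/2 = 1 (decimal)
Compute 36 × 1 = 36
36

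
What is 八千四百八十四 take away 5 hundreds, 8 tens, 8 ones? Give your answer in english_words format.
Convert 八千四百八十四 (Chinese numeral) → 8×1000 + 4×100 + 8×10 + 4 = 8484 (decimal)
Convert 5 hundreds, 8 tens, 8 ones (place-value notation) → 5×100 + 8×10 + 8 = 588 (decimal)
Compute 8484 - 588 = 7896
Convert 7896 (decimal) → 7896 = 7×1000 + 8×100 + 96 → seven thousand eight hundred ninety-six (English words)
seven thousand eight hundred ninety-six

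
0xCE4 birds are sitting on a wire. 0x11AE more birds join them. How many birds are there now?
Convert 0xCE4 (hexadecimal) → 12×256 + 14×16 + 4 = 3300 (decimal)
Convert 0x11AE (hexadecimal) → 1×4096 + 1×256 + 10×16 + 14 = 4526 (decimal)
Compute 3300 + 4526 = 7826
7826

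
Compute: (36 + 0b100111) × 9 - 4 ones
Convert 0b100111 (binary) → 32 + 4 + 2 + 1 = 39 (decimal)
Convert 4 ones (place-value notation) → 4 (decimal)
Expression in decimal: (36 + 39) × 9 - 4
Parentheses first: 36 + 39 = 75
Multiply: 75 × 9 = 675
Subtract: 675 - 4 = 671
671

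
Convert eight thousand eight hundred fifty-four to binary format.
Convert eight thousand eight hundred fifty-four (English words) → 8×1000 + 8×100 + 54 = 8854 (decimal)
Convert 8854 (decimal) → 8854 = 8192 + 512 + 128 + 16 + 4 + 2 → 0b10001010010110 (binary)
0b10001010010110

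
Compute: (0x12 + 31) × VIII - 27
Convert 0x12 (hexadecimal) → 1×16 + 2 = 18 (decimal)
Convert VIII (Roman numeral) → 5 + 1 + 1 + 1 = 8 (decimal)
Expression in decimal: (18 + 31) × 8 - 27
Parentheses first: 18 + 31 = 49
Multiply: 49 × 8 = 392
Subtract: 392 - 27 = 365
365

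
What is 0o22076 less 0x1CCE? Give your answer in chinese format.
Convert 0o22076 (octal) → 2×4096 + 2×512 + 7×8 + 6 = 9278 (decimal)
Convert 0x1CCE (hexadecimal) → 1×4096 + 12×256 + 12×16 + 14 = 7374 (decimal)
Compute 9278 - 7374 = 1904
Convert 1904 (decimal) → 1904 = 1×1000 + 9×100 + 4 → 一千九百零四 (Chinese numeral)
一千九百零四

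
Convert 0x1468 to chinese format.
Convert 0x1468 (hexadecimal) → 1×4096 + 4×256 + 6×16 + 8 = 5224 (decimal)
Convert 5224 (decimal) → 5224 = 5×1000 + 2×100 + 2×10 + 4 → 五千二百二十四 (Chinese numeral)
五千二百二十四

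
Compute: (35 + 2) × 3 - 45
Parentheses first: 35 + 2 = 37
Multiply: 37 × 3 = 111
Subtract: 111 - 45 = 66
66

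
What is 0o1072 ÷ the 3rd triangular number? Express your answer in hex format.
Convert 0o1072 (octal) → 1×512 + 7×8 + 2 = 570 (decimal)
Convert the 3rd triangular number (triangular index) → 3×4/2 = 6 (decimal)
Compute 570 ÷ 6 = 95
Convert 95 (decimal) → 95 = 5×16 + 15 → 0x5F (hexadecimal)
0x5F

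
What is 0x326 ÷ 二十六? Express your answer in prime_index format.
Convert 0x326 (hexadecimal) → 3×256 + 2×16 + 6 = 806 (decimal)
Convert 二十六 (Chinese numeral) → 2×10 + 6 = 26 (decimal)
Compute 806 ÷ 26 = 31
Convert 31 (decimal) → the 11th prime (prime index)
the 11th prime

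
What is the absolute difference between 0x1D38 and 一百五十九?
Convert 0x1D38 (hexadecimal) → 1×4096 + 13×256 + 3×16 + 8 = 7480 (decimal)
Convert 一百五十九 (Chinese numeral) → 1×100 + 5×10 + 9 = 159 (decimal)
Compute |7480 - 159| = 7321
7321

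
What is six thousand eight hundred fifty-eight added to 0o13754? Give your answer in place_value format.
Convert six thousand eight hundred fifty-eight (English words) → 6×1000 + 8×100 + 58 = 6858 (decimal)
Convert 0o13754 (octal) → 1×4096 + 3×512 + 7×64 + 5×8 + 4 = 6124 (decimal)
Compute 6858 + 6124 = 12982
Convert 12982 (decimal) → 12982 = 12×1000 + 9×100 + 8×10 + 2 → 12 thousands, 9 hundreds, 8 tens, 2 ones (place-value notation)
12 thousands, 9 hundreds, 8 tens, 2 ones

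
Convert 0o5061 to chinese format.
Convert 0o5061 (octal) → 5×512 + 6×8 + 1 = 2609 (decimal)
Convert 2609 (decimal) → 2609 = 2×1000 + 6×100 + 9 → 二千六百零九 (Chinese numeral)
二千六百零九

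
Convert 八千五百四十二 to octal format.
Convert 八千五百四十二 (Chinese numeral) → 8×1000 + 5×100 + 4×10 + 2 = 8542 (decimal)
Convert 8542 (decimal) → 8542 = 2×4096 + 5×64 + 3×8 + 6 → 0o20536 (octal)
0o20536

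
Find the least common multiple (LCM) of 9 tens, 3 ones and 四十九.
Convert 9 tens, 3 ones (place-value notation) → 9×10 + 3 = 93 (decimal)
Convert 四十九 (Chinese numeral) → 4×10 + 9 = 49 (decimal)
Compute lcm(93, 49) = 4557
4557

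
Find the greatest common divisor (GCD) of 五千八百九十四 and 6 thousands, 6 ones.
Convert 五千八百九十四 (Chinese numeral) → 5×1000 + 8×100 + 9×10 + 4 = 5894 (decimal)
Convert 6 thousands, 6 ones (place-value notation) → 6×1000 + 6 = 6006 (decimal)
Compute gcd(5894, 6006) = 14
14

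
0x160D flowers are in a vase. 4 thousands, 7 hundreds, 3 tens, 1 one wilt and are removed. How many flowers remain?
Convert 0x160D (hexadecimal) → 1×4096 + 6×256 + 13 = 5645 (decimal)
Convert 4 thousands, 7 hundreds, 3 tens, 1 one (place-value notation) → 4×1000 + 7×100 + 3×10 + 1 = 4731 (decimal)
Compute 5645 - 4731 = 914
914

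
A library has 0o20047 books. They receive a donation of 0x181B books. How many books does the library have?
Convert 0o20047 (octal) → 2×4096 + 4×8 + 7 = 8231 (decimal)
Convert 0x181B (hexadecimal) → 1×4096 + 8×256 + 1×16 + 11 = 6171 (decimal)
Compute 8231 + 6171 = 14402
14402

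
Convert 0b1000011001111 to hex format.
Convert 0b1000011001111 (binary) → 4096 + 128 + 64 + 8 + 4 + 2 + 1 = 4303 (decimal)
Convert 4303 (decimal) → 4303 = 1×4096 + 12×16 + 15 → 0x10CF (hexadecimal)
0x10CF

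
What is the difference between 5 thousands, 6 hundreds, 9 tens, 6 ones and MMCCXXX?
Convert 5 thousands, 6 hundreds, 9 tens, 6 ones (place-value notation) → 5×1000 + 6×100 + 9×10 + 6 = 5696 (decimal)
Convert MMCCXXX (Roman numeral) → 1000 + 1000 + 100 + 100 + 10 + 10 + 10 = 2230 (decimal)
Difference: |5696 - 2230| = 3466
3466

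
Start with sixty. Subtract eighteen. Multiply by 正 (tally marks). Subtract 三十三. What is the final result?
Convert sixty (English words) → 60 (decimal)
Start: 60
Convert eighteen (English words) → 18 (decimal)
60 - 18 = 42
Convert 正 (tally marks) → 5 (decimal)
42 × 5 = 210
Convert 三十三 (Chinese numeral) → 3×10 + 3 = 33 (decimal)
210 - 33 = 177
177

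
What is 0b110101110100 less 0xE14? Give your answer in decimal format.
Convert 0b110101110100 (binary) → 2048 + 1024 + 256 + 64 + 32 + 16 + 4 = 3444 (decimal)
Convert 0xE14 (hexadecimal) → 14×256 + 1×16 + 4 = 3604 (decimal)
Compute 3444 - 3604 = -160
-160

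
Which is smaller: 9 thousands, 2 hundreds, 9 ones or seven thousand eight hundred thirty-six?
Convert 9 thousands, 2 hundreds, 9 ones (place-value notation) → 9×1000 + 2×100 + 9 = 9209 (decimal)
Convert seven thousand eight hundred thirty-six (English words) → 7×1000 + 8×100 + 36 = 7836 (decimal)
Compare 9209 vs 7836: smaller = 7836
7836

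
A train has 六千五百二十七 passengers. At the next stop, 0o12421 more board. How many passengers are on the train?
Convert 六千五百二十七 (Chinese numeral) → 6×1000 + 5×100 + 2×10 + 7 = 6527 (decimal)
Convert 0o12421 (octal) → 1×4096 + 2×512 + 4×64 + 2×8 + 1 = 5393 (decimal)
Compute 6527 + 5393 = 11920
11920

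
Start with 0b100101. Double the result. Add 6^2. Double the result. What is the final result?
Convert 0b100101 (binary) → 32 + 4 + 1 = 37 (decimal)
Start: 37
37 × 2 = 74
Convert 6^2 (power) → 36 (decimal)
74 + 36 = 110
110 × 2 = 220
220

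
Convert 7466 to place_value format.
Convert 7466 (decimal) → 7466 = 7×1000 + 4×100 + 6×10 + 6 → 7 thousands, 4 hundreds, 6 tens, 6 ones (place-value notation)
7 thousands, 4 hundreds, 6 tens, 6 ones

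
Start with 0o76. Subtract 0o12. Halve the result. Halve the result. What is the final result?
Convert 0o76 (octal) → 7×8 + 6 = 62 (decimal)
Start: 62
Convert 0o12 (octal) → 1×8 + 2 = 10 (decimal)
62 - 10 = 52
52 ÷ 2 = 26
26 ÷ 2 = 13
13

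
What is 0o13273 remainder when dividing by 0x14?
Convert 0o13273 (octal) → 1×4096 + 3×512 + 2×64 + 7×8 + 3 = 5819 (decimal)
Convert 0x14 (hexadecimal) → 1×16 + 4 = 20 (decimal)
Compute 5819 mod 20 = 19
19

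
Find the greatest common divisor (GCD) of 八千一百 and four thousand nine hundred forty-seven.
Convert 八千一百 (Chinese numeral) → 8×1000 + 1×100 = 8100 (decimal)
Convert four thousand nine hundred forty-seven (English words) → 4×1000 + 9×100 + 47 = 4947 (decimal)
Compute gcd(8100, 4947) = 3
3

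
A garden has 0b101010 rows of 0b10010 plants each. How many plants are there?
Convert 0b10010 (binary) → 16 + 2 = 18 (decimal)
Convert 0b101010 (binary) → 32 + 8 + 2 = 42 (decimal)
Compute 18 × 42 = 756
756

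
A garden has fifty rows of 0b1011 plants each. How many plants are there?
Convert 0b1011 (binary) → 8 + 2 + 1 = 11 (decimal)
Convert fifty (English words) → 50 (decimal)
Compute 11 × 50 = 550
550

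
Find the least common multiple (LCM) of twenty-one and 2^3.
Convert twenty-one (English words) → 21 (decimal)
Convert 2^3 (power) → 8 (decimal)
Compute lcm(21, 8) = 168
168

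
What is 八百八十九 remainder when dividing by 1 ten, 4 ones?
Convert 八百八十九 (Chinese numeral) → 8×100 + 8×10 + 9 = 889 (decimal)
Convert 1 ten, 4 ones (place-value notation) → 1×10 + 4 = 14 (decimal)
Compute 889 mod 14 = 7
7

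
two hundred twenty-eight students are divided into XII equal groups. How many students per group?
Convert two hundred twenty-eight (English words) → 2×100 + 28 = 228 (decimal)
Convert XII (Roman numeral) → 10 + 1 + 1 = 12 (decimal)
Compute 228 ÷ 12 = 19
19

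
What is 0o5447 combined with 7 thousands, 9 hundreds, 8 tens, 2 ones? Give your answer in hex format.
Convert 0o5447 (octal) → 5×512 + 4×64 + 4×8 + 7 = 2855 (decimal)
Convert 7 thousands, 9 hundreds, 8 tens, 2 ones (place-value notation) → 7×1000 + 9×100 + 8×10 + 2 = 7982 (decimal)
Compute 2855 + 7982 = 10837
Convert 10837 (decimal) → 10837 = 2×4096 + 10×256 + 5×16 + 5 → 0x2A55 (hexadecimal)
0x2A55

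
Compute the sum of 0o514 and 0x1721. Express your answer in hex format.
Convert 0o514 (octal) → 5×64 + 1×8 + 4 = 332 (decimal)
Convert 0x1721 (hexadecimal) → 1×4096 + 7×256 + 2×16 + 1 = 5921 (decimal)
Compute 332 + 5921 = 6253
Convert 6253 (decimal) → 6253 = 1×4096 + 8×256 + 6×16 + 13 → 0x186D (hexadecimal)
0x186D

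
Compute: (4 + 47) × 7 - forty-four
Convert forty-four (English words) → 44 (decimal)
Expression in decimal: (4 + 47) × 7 - 44
Parentheses first: 4 + 47 = 51
Multiply: 51 × 7 = 357
Subtract: 357 - 44 = 313
313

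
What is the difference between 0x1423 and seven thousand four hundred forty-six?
Convert 0x1423 (hexadecimal) → 1×4096 + 4×256 + 2×16 + 3 = 5155 (decimal)
Convert seven thousand four hundred forty-six (English words) → 7×1000 + 4×100 + 46 = 7446 (decimal)
Difference: |5155 - 7446| = 2291
2291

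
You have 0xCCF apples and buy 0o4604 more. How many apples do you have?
Convert 0xCCF (hexadecimal) → 12×256 + 12×16 + 15 = 3279 (decimal)
Convert 0o4604 (octal) → 4×512 + 6×64 + 4 = 2436 (decimal)
Compute 3279 + 2436 = 5715
5715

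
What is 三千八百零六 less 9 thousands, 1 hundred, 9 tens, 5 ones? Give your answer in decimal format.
Convert 三千八百零六 (Chinese numeral) → 3×1000 + 8×100 + 6 = 3806 (decimal)
Convert 9 thousands, 1 hundred, 9 tens, 5 ones (place-value notation) → 9×1000 + 1×100 + 9×10 + 5 = 9195 (decimal)
Compute 3806 - 9195 = -5389
-5389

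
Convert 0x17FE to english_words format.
Convert 0x17FE (hexadecimal) → 1×4096 + 7×256 + 15×16 + 14 = 6142 (decimal)
Convert 6142 (decimal) → 6142 = 6×1000 + 1×100 + 42 → six thousand one hundred forty-two (English words)
six thousand one hundred forty-two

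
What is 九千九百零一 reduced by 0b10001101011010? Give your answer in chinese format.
Convert 九千九百零一 (Chinese numeral) → 9×1000 + 9×100 + 1 = 9901 (decimal)
Convert 0b10001101011010 (binary) → 8192 + 512 + 256 + 64 + 16 + 8 + 2 = 9050 (decimal)
Compute 9901 - 9050 = 851
Convert 851 (decimal) → 851 = 8×100 + 5×10 + 1 → 八百五十一 (Chinese numeral)
八百五十一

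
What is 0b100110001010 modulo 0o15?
Convert 0b100110001010 (binary) → 2048 + 256 + 128 + 8 + 2 = 2442 (decimal)
Convert 0o15 (octal) → 1×8 + 5 = 13 (decimal)
Compute 2442 mod 13 = 11
11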